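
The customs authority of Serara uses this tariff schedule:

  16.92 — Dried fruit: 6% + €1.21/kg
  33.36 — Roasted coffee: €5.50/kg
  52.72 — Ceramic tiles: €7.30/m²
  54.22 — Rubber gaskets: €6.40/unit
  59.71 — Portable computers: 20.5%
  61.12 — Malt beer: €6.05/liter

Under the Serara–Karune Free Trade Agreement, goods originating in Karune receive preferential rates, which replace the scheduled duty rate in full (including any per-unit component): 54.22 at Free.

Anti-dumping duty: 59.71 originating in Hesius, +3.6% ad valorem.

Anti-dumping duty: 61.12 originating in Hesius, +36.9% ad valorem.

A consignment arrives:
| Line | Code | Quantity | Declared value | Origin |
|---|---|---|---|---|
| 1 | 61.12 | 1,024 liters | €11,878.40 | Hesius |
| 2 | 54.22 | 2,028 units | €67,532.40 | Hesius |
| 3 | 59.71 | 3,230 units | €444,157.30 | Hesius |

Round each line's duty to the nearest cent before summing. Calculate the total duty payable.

€130,599.44

Line 1 (61.12, Hesius, 1,024 liters, €11,878.40):
Base rate for 61.12 is €6.05/liter.
Additional duty on 61.12 from Hesius: +36.9% ad valorem. Applied ad valorem rate = 36.9%.
Duty = €11,878.40 × 36.9% + 1,024 × €6.05 = €10,578.33.
Line 2 (54.22, Hesius, 2,028 units, €67,532.40):
Base rate for 54.22 is €6.40/unit.
54.22 has an FTA preferential rate, but origin Hesius is not Karune; base rate stands.
Duty = 2,028 × €6.40 = €12,979.20.
Line 3 (59.71, Hesius, 3,230 units, €444,157.30):
Base rate for 59.71 is 20.5%.
Additional duty on 59.71 from Hesius: +3.6%. Applied ad valorem rate: 20.5% + 3.6% = 24.1%.
Duty = €444,157.30 × 24.1% = €107,041.91.
Total = €10,578.33 + €12,979.20 + €107,041.91 = €130,599.44.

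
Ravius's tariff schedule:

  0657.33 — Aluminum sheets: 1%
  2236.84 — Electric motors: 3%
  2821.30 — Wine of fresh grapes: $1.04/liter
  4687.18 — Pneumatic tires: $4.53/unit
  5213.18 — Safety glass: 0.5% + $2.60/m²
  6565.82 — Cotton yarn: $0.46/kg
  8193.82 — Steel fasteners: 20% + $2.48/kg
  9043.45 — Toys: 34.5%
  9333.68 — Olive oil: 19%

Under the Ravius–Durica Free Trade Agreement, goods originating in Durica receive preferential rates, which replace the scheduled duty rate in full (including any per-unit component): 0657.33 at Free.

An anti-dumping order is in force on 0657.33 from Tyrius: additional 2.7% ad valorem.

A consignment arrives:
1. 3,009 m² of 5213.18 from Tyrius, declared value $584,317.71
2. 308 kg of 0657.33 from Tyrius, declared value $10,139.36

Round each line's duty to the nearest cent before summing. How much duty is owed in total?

Line 1 (5213.18, Tyrius, 3,009 m², $584,317.71):
Base rate for 5213.18 is 0.5% + $2.60/m².
Duty = $584,317.71 × 0.5% + 3,009 × $2.60 = $10,744.99.
Line 2 (0657.33, Tyrius, 308 kg, $10,139.36):
Base rate for 0657.33 is 1%.
0657.33 has an FTA preferential rate, but origin Tyrius is not Durica; base rate stands.
Additional duty on 0657.33 from Tyrius: +2.7%. Applied ad valorem rate: 1% + 2.7% = 3.7%.
Duty = $10,139.36 × 3.7% = $375.16.
Total = $10,744.99 + $375.16 = $11,120.15.

$11,120.15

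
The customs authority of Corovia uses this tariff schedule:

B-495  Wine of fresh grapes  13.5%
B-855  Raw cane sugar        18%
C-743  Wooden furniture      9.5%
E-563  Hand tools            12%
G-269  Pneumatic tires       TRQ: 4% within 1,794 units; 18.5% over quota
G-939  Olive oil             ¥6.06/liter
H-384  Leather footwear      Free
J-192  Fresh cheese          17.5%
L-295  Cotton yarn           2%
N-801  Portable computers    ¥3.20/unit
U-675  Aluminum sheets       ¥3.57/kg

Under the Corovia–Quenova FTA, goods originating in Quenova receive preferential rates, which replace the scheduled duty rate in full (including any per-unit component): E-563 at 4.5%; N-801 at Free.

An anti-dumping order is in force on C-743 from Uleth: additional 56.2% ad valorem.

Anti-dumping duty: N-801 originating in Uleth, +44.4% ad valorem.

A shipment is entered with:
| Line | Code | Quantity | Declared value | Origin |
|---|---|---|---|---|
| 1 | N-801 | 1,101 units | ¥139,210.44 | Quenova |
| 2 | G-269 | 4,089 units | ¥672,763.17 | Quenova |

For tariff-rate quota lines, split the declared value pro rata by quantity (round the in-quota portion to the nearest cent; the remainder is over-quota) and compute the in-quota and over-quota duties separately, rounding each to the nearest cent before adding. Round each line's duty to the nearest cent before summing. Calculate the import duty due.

¥81,661.99

Line 1 (N-801, Quenova, 1,101 units, ¥139,210.44):
Base rate for N-801 is ¥3.20/unit.
Origin Quenova qualifies under the Corovia–Quenova agreement and N-801 is covered: preferential rate Free applies instead.
The additional-duty order on N-801 targets Uleth, not Quenova; it does not apply.
Duty = ¥139,210.44 × 0% = ¥0.00.
Line 2 (G-269, Quenova, 4,089 units, ¥672,763.17):
Code G-269 is under a tariff-rate quota (threshold 1,794 units). In-quota: 1,794 units at 4%; over-quota: 2,295 units at 18.5%.
Pro-rata value split: in-quota = ¥672,763.17 × 1,794/4,089 = ¥295,166.82; over-quota = ¥672,763.17 − ¥295,166.82 = ¥377,596.35.
In-quota duty = ¥295,166.82 × 4% = ¥11,806.67. Over-quota duty = ¥377,596.35 × 18.5% = ¥69,855.32.
Line duty = ¥11,806.67 + ¥69,855.32 = ¥81,661.99.
Total = ¥0.00 + ¥81,661.99 = ¥81,661.99.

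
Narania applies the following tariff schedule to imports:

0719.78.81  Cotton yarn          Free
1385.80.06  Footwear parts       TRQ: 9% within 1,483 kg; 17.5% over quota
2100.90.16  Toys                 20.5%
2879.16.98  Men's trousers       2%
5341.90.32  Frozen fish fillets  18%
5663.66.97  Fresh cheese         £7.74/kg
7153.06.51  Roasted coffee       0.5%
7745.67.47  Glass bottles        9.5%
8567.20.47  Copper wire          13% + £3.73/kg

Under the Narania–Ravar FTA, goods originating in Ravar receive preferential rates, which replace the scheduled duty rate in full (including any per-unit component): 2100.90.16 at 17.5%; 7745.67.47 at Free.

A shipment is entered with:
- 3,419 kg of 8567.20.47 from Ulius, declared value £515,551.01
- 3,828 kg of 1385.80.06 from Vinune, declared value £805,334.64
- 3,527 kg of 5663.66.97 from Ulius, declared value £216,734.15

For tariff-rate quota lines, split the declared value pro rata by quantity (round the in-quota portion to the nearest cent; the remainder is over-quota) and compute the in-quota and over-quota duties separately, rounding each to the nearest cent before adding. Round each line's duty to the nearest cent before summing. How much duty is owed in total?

£221,487.59

Line 1 (8567.20.47, Ulius, 3,419 kg, £515,551.01):
Base rate for 8567.20.47 is 13% + £3.73/kg.
Duty = £515,551.01 × 13% + 3,419 × £3.73 = £79,774.50.
Line 2 (1385.80.06, Vinune, 3,828 kg, £805,334.64):
Code 1385.80.06 is under a tariff-rate quota (threshold 1,483 kg). In-quota: 1,483 kg at 9%; over-quota: 2,345 kg at 17.5%.
Pro-rata value split: in-quota = £805,334.64 × 1,483/3,828 = £311,993.54; over-quota = £805,334.64 − £311,993.54 = £493,341.10.
In-quota duty = £311,993.54 × 9% = £28,079.42. Over-quota duty = £493,341.10 × 17.5% = £86,334.69.
Line duty = £28,079.42 + £86,334.69 = £114,414.11.
Line 3 (5663.66.97, Ulius, 3,527 kg, £216,734.15):
Base rate for 5663.66.97 is £7.74/kg.
Duty = 3,527 × £7.74 = £27,298.98.
Total = £79,774.50 + £114,414.11 + £27,298.98 = £221,487.59.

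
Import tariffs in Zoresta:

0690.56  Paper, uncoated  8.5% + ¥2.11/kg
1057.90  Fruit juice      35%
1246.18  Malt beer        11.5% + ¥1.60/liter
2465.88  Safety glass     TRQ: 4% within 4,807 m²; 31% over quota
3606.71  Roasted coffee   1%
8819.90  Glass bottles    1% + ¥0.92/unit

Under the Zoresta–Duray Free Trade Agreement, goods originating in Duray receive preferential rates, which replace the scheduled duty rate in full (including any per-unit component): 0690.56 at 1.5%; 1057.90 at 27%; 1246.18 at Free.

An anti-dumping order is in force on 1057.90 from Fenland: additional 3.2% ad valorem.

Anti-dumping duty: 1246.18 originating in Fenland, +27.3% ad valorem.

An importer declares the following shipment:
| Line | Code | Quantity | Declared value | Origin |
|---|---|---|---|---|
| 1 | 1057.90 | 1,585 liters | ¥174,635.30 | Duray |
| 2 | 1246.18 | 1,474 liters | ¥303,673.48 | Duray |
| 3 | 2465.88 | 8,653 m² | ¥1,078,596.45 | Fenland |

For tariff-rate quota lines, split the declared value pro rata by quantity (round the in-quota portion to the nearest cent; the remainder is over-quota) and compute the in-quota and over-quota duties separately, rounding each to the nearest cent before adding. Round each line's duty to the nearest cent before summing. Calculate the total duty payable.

¥219,734.44

Line 1 (1057.90, Duray, 1,585 liters, ¥174,635.30):
Base rate for 1057.90 is 35%.
Origin Duray qualifies under the Zoresta–Duray agreement and 1057.90 is covered: preferential rate 27% applies instead.
The additional-duty order on 1057.90 targets Fenland, not Duray; it does not apply.
Duty = ¥174,635.30 × 27% = ¥47,151.53.
Line 2 (1246.18, Duray, 1,474 liters, ¥303,673.48):
Base rate for 1246.18 is 11.5% + ¥1.60/liter.
Origin Duray qualifies under the Zoresta–Duray agreement and 1246.18 is covered: preferential rate Free applies instead.
The additional-duty order on 1246.18 targets Fenland, not Duray; it does not apply.
Duty = ¥303,673.48 × 0% = ¥0.00.
Line 3 (2465.88, Fenland, 8,653 m², ¥1,078,596.45):
Code 2465.88 is under a tariff-rate quota (threshold 4,807 m²). In-quota: 4,807 m² at 4%; over-quota: 3,846 m² at 31%.
Pro-rata value split: in-quota = ¥1,078,596.45 × 4,807/8,653 = ¥599,192.55; over-quota = ¥1,078,596.45 − ¥599,192.55 = ¥479,403.90.
In-quota duty = ¥599,192.55 × 4% = ¥23,967.70. Over-quota duty = ¥479,403.90 × 31% = ¥148,615.21.
Line duty = ¥23,967.70 + ¥148,615.21 = ¥172,582.91.
Total = ¥47,151.53 + ¥0.00 + ¥172,582.91 = ¥219,734.44.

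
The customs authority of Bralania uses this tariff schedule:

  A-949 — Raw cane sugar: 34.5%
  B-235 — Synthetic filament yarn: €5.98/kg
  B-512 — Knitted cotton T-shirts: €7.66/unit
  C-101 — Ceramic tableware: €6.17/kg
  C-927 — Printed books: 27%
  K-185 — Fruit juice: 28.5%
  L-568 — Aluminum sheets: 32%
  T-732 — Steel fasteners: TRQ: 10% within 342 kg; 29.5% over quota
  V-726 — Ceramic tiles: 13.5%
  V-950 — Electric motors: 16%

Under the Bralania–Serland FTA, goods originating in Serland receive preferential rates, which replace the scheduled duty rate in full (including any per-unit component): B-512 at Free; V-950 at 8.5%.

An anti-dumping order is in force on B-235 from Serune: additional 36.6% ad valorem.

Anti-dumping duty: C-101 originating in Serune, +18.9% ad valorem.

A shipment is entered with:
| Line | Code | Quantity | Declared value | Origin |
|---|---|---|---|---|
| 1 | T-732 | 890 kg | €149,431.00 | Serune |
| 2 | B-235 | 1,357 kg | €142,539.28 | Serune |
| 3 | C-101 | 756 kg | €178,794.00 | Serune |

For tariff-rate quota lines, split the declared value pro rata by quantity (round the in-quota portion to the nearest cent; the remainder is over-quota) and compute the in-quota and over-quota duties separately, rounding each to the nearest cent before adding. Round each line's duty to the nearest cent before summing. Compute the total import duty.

€131,625.72

Line 1 (T-732, Serune, 890 kg, €149,431.00):
Code T-732 is under a tariff-rate quota (threshold 342 kg). In-quota: 342 kg at 10%; over-quota: 548 kg at 29.5%.
Pro-rata value split: in-quota = €149,431.00 × 342/890 = €57,421.80; over-quota = €149,431.00 − €57,421.80 = €92,009.20.
In-quota duty = €57,421.80 × 10% = €5,742.18. Over-quota duty = €92,009.20 × 29.5% = €27,142.71.
Line duty = €5,742.18 + €27,142.71 = €32,884.89.
Line 2 (B-235, Serune, 1,357 kg, €142,539.28):
Base rate for B-235 is €5.98/kg.
Additional duty on B-235 from Serune: +36.6% ad valorem. Applied ad valorem rate = 36.6%.
Duty = €142,539.28 × 36.6% + 1,357 × €5.98 = €60,284.24.
Line 3 (C-101, Serune, 756 kg, €178,794.00):
Base rate for C-101 is €6.17/kg.
Additional duty on C-101 from Serune: +18.9% ad valorem. Applied ad valorem rate = 18.9%.
Duty = €178,794.00 × 18.9% + 756 × €6.17 = €38,456.59.
Total = €32,884.89 + €60,284.24 + €38,456.59 = €131,625.72.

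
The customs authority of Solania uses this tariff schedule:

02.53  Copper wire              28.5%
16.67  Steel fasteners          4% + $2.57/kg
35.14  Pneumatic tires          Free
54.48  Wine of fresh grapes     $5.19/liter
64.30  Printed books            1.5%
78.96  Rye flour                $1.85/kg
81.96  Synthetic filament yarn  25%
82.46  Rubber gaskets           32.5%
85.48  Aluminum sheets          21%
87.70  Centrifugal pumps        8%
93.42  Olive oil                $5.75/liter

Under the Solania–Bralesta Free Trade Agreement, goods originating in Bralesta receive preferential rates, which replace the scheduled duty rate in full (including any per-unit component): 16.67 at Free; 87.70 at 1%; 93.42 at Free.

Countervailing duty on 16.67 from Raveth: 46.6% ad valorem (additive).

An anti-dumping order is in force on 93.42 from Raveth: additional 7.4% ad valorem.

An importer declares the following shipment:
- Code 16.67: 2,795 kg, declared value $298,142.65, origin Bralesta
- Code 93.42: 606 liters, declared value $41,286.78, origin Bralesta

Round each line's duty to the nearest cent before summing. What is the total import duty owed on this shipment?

$0.00

Line 1 (16.67, Bralesta, 2,795 kg, $298,142.65):
Base rate for 16.67 is 4% + $2.57/kg.
Origin Bralesta qualifies under the Solania–Bralesta agreement and 16.67 is covered: preferential rate Free applies instead.
The additional-duty order on 16.67 targets Raveth, not Bralesta; it does not apply.
Duty = $298,142.65 × 0% = $0.00.
Line 2 (93.42, Bralesta, 606 liters, $41,286.78):
Base rate for 93.42 is $5.75/liter.
Origin Bralesta qualifies under the Solania–Bralesta agreement and 93.42 is covered: preferential rate Free applies instead.
The additional-duty order on 93.42 targets Raveth, not Bralesta; it does not apply.
Duty = $41,286.78 × 0% = $0.00.
Total = $0.00 + $0.00 = $0.00.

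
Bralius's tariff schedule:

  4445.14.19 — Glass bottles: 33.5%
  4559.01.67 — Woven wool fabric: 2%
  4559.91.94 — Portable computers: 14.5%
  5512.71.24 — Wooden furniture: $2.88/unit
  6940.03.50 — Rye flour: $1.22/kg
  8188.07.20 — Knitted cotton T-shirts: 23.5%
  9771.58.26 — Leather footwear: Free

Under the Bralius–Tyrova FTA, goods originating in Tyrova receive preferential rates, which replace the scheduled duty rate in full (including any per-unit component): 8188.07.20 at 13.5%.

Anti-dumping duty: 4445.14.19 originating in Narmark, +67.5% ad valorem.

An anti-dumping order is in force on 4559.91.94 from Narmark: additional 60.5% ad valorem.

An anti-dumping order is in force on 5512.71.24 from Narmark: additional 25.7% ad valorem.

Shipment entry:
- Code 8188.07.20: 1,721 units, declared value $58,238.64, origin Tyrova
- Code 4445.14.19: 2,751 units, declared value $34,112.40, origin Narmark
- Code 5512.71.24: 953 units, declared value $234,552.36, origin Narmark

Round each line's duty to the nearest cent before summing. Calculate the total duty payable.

$105,340.34

Line 1 (8188.07.20, Tyrova, 1,721 units, $58,238.64):
Base rate for 8188.07.20 is 23.5%.
Origin Tyrova qualifies under the Bralius–Tyrova agreement and 8188.07.20 is covered: preferential rate 13.5% applies instead.
Duty = $58,238.64 × 13.5% = $7,862.22.
Line 2 (4445.14.19, Narmark, 2,751 units, $34,112.40):
Base rate for 4445.14.19 is 33.5%.
Additional duty on 4445.14.19 from Narmark: +67.5%. Applied ad valorem rate: 33.5% + 67.5% = 101%.
Duty = $34,112.40 × 101% = $34,453.52.
Line 3 (5512.71.24, Narmark, 953 units, $234,552.36):
Base rate for 5512.71.24 is $2.88/unit.
Additional duty on 5512.71.24 from Narmark: +25.7% ad valorem. Applied ad valorem rate = 25.7%.
Duty = $234,552.36 × 25.7% + 953 × $2.88 = $63,024.60.
Total = $7,862.22 + $34,453.52 + $63,024.60 = $105,340.34.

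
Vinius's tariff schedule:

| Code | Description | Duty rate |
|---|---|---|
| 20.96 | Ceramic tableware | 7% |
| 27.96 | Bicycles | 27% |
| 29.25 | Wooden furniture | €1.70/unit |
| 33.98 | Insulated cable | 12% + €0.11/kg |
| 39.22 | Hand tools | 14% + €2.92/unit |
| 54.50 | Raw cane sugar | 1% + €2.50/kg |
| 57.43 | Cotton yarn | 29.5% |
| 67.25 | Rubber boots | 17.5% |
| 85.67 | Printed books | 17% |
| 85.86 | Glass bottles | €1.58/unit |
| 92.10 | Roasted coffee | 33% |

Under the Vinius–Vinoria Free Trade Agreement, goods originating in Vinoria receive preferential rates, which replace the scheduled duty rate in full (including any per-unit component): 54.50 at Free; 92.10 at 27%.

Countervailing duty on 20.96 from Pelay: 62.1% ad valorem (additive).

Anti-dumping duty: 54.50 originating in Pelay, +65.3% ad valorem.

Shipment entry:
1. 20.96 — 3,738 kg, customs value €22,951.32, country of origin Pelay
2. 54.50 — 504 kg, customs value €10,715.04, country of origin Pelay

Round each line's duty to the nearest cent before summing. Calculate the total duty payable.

€24,223.43

Line 1 (20.96, Pelay, 3,738 kg, €22,951.32):
Base rate for 20.96 is 7%.
Additional duty on 20.96 from Pelay: +62.1%. Applied ad valorem rate: 7% + 62.1% = 69.1%.
Duty = €22,951.32 × 69.1% = €15,859.36.
Line 2 (54.50, Pelay, 504 kg, €10,715.04):
Base rate for 54.50 is 1% + €2.50/kg.
54.50 has an FTA preferential rate, but origin Pelay is not Vinoria; base rate stands.
Additional duty on 54.50 from Pelay: +65.3%. Applied ad valorem rate: 1% + 65.3% = 66.3%.
Duty = €10,715.04 × 66.3% + 504 × €2.50 = €8,364.07.
Total = €15,859.36 + €8,364.07 = €24,223.43.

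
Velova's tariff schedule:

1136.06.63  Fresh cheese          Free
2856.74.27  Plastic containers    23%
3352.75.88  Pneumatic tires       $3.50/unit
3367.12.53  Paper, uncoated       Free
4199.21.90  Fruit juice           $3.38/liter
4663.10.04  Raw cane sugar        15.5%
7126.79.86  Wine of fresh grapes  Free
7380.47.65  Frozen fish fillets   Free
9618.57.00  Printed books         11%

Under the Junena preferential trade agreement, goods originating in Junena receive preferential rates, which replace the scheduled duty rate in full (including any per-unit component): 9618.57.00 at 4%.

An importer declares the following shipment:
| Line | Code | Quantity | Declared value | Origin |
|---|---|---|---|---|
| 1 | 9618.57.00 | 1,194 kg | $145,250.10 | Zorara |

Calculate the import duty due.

Line 1 (9618.57.00, Zorara, 1,194 kg, $145,250.10):
Base rate for 9618.57.00 is 11%.
9618.57.00 has an FTA preferential rate, but origin Zorara is not Junena; base rate stands.
Duty = $145,250.10 × 11% = $15,977.51.

$15,977.51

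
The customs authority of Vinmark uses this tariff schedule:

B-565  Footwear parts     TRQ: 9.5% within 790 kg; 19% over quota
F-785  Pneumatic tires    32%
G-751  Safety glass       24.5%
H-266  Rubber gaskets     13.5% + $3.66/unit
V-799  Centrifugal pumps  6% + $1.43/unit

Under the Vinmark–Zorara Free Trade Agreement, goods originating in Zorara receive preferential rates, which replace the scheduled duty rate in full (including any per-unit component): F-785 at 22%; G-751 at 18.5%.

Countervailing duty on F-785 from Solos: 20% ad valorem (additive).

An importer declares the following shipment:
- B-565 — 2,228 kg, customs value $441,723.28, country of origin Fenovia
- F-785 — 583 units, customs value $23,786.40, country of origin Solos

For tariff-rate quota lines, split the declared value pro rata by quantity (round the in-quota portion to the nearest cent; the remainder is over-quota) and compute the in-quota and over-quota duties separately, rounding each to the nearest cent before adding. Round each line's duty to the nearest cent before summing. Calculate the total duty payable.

$81,416.94

Line 1 (B-565, Fenovia, 2,228 kg, $441,723.28):
Code B-565 is under a tariff-rate quota (threshold 790 kg). In-quota: 790 kg at 9.5%; over-quota: 1,438 kg at 19%.
Pro-rata value split: in-quota = $441,723.28 × 790/2,228 = $156,625.40; over-quota = $441,723.28 − $156,625.40 = $285,097.88.
In-quota duty = $156,625.40 × 9.5% = $14,879.41. Over-quota duty = $285,097.88 × 19% = $54,168.60.
Line duty = $14,879.41 + $54,168.60 = $69,048.01.
Line 2 (F-785, Solos, 583 units, $23,786.40):
Base rate for F-785 is 32%.
F-785 has an FTA preferential rate, but origin Solos is not Zorara; base rate stands.
Additional duty on F-785 from Solos: +20%. Applied ad valorem rate: 32% + 20% = 52%.
Duty = $23,786.40 × 52% = $12,368.93.
Total = $69,048.01 + $12,368.93 = $81,416.94.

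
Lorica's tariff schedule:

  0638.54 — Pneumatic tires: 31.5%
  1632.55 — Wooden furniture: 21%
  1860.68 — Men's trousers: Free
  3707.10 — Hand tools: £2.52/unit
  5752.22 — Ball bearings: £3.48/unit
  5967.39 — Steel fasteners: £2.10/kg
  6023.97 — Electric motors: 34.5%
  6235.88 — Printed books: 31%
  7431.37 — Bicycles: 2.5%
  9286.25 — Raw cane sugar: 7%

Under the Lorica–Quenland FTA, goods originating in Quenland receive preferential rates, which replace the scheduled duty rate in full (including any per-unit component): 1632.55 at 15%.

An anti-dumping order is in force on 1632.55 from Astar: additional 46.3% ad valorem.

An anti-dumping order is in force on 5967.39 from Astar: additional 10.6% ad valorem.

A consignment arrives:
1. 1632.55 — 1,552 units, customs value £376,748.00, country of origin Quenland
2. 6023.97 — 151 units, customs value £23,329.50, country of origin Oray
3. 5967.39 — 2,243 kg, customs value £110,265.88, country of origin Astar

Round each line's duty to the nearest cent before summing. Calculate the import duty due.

£80,959.36

Line 1 (1632.55, Quenland, 1,552 units, £376,748.00):
Base rate for 1632.55 is 21%.
Origin Quenland qualifies under the Lorica–Quenland agreement and 1632.55 is covered: preferential rate 15% applies instead.
The additional-duty order on 1632.55 targets Astar, not Quenland; it does not apply.
Duty = £376,748.00 × 15% = £56,512.20.
Line 2 (6023.97, Oray, 151 units, £23,329.50):
Base rate for 6023.97 is 34.5%.
Duty = £23,329.50 × 34.5% = £8,048.68.
Line 3 (5967.39, Astar, 2,243 kg, £110,265.88):
Base rate for 5967.39 is £2.10/kg.
Additional duty on 5967.39 from Astar: +10.6% ad valorem. Applied ad valorem rate = 10.6%.
Duty = £110,265.88 × 10.6% + 2,243 × £2.10 = £16,398.48.
Total = £56,512.20 + £8,048.68 + £16,398.48 = £80,959.36.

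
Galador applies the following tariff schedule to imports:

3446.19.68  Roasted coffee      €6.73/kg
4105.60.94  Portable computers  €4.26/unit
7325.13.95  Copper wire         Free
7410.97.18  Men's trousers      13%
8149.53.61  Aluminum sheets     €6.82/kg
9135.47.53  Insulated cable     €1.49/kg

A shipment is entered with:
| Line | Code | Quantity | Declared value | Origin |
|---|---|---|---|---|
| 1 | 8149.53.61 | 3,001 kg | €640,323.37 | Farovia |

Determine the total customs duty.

Line 1 (8149.53.61, Farovia, 3,001 kg, €640,323.37):
Base rate for 8149.53.61 is €6.82/kg.
Duty = 3,001 × €6.82 = €20,466.82.

€20,466.82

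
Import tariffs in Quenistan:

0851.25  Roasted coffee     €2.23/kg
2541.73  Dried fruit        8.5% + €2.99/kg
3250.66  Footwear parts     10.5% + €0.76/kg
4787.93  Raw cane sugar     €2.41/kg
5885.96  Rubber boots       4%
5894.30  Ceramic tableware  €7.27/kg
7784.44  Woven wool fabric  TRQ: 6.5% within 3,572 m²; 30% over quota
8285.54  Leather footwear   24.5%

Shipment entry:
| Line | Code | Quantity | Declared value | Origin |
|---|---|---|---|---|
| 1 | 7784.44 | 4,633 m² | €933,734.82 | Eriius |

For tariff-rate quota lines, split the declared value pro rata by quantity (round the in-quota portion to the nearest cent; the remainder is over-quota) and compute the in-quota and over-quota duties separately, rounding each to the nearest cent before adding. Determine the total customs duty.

Line 1 (7784.44, Eriius, 4,633 m², €933,734.82):
Code 7784.44 is under a tariff-rate quota (threshold 3,572 m²). In-quota: 3,572 m² at 6.5%; over-quota: 1,061 m² at 30%.
Pro-rata value split: in-quota = €933,734.82 × 3,572/4,633 = €719,900.88; over-quota = €933,734.82 − €719,900.88 = €213,833.94.
In-quota duty = €719,900.88 × 6.5% = €46,793.56. Over-quota duty = €213,833.94 × 30% = €64,150.18.
Line duty = €46,793.56 + €64,150.18 = €110,943.74.

€110,943.74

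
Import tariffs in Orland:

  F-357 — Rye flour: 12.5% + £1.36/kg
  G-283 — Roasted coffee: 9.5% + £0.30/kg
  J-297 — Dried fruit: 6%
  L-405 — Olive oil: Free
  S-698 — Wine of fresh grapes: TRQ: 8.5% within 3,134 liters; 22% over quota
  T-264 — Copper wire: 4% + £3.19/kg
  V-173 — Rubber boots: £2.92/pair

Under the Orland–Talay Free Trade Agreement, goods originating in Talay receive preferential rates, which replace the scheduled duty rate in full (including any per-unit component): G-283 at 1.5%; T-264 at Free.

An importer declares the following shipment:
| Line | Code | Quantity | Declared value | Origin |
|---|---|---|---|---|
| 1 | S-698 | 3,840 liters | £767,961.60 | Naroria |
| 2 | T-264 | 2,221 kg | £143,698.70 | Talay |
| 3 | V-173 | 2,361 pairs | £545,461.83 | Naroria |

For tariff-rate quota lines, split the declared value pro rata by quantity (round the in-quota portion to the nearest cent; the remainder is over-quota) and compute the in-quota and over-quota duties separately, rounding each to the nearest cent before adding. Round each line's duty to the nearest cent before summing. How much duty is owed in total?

£91,231.91

Line 1 (S-698, Naroria, 3,840 liters, £767,961.60):
Code S-698 is under a tariff-rate quota (threshold 3,134 liters). In-quota: 3,134 liters at 8.5%; over-quota: 706 liters at 22%.
Pro-rata value split: in-quota = £767,961.60 × 3,134/3,840 = £626,768.66; over-quota = £767,961.60 − £626,768.66 = £141,192.94.
In-quota duty = £626,768.66 × 8.5% = £53,275.34. Over-quota duty = £141,192.94 × 22% = £31,062.45.
Line duty = £53,275.34 + £31,062.45 = £84,337.79.
Line 2 (T-264, Talay, 2,221 kg, £143,698.70):
Base rate for T-264 is 4% + £3.19/kg.
Origin Talay qualifies under the Orland–Talay agreement and T-264 is covered: preferential rate Free applies instead.
Duty = £143,698.70 × 0% = £0.00.
Line 3 (V-173, Naroria, 2,361 pairs, £545,461.83):
Base rate for V-173 is £2.92/pair.
Duty = 2,361 × £2.92 = £6,894.12.
Total = £84,337.79 + £0.00 + £6,894.12 = £91,231.91.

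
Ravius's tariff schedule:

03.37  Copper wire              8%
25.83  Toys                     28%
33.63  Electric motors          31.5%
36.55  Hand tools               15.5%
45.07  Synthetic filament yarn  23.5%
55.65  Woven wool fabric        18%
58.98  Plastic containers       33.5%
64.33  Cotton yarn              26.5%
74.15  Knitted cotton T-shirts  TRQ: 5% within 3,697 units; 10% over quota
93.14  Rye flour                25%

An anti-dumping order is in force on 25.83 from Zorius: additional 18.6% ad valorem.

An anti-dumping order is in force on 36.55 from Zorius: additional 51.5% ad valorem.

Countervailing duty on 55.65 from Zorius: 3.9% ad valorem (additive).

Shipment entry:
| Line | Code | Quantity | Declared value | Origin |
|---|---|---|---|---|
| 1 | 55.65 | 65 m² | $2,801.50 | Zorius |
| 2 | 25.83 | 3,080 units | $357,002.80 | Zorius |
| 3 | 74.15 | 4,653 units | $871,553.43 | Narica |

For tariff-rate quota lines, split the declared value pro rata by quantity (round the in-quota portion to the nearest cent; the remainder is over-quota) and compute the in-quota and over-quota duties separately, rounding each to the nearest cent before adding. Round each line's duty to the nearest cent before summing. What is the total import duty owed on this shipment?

Line 1 (55.65, Zorius, 65 m², $2,801.50):
Base rate for 55.65 is 18%.
Additional duty on 55.65 from Zorius: +3.9%. Applied ad valorem rate: 18% + 3.9% = 21.9%.
Duty = $2,801.50 × 21.9% = $613.53.
Line 2 (25.83, Zorius, 3,080 units, $357,002.80):
Base rate for 25.83 is 28%.
Additional duty on 25.83 from Zorius: +18.6%. Applied ad valorem rate: 28% + 18.6% = 46.6%.
Duty = $357,002.80 × 46.6% = $166,363.30.
Line 3 (74.15, Narica, 4,653 units, $871,553.43):
Code 74.15 is under a tariff-rate quota (threshold 3,697 units). In-quota: 3,697 units at 5%; over-quota: 956 units at 10%.
Pro-rata value split: in-quota = $871,553.43 × 3,697/4,653 = $692,485.07; over-quota = $871,553.43 − $692,485.07 = $179,068.36.
In-quota duty = $692,485.07 × 5% = $34,624.25. Over-quota duty = $179,068.36 × 10% = $17,906.84.
Line duty = $34,624.25 + $17,906.84 = $52,531.09.
Total = $613.53 + $166,363.30 + $52,531.09 = $219,507.92.

$219,507.92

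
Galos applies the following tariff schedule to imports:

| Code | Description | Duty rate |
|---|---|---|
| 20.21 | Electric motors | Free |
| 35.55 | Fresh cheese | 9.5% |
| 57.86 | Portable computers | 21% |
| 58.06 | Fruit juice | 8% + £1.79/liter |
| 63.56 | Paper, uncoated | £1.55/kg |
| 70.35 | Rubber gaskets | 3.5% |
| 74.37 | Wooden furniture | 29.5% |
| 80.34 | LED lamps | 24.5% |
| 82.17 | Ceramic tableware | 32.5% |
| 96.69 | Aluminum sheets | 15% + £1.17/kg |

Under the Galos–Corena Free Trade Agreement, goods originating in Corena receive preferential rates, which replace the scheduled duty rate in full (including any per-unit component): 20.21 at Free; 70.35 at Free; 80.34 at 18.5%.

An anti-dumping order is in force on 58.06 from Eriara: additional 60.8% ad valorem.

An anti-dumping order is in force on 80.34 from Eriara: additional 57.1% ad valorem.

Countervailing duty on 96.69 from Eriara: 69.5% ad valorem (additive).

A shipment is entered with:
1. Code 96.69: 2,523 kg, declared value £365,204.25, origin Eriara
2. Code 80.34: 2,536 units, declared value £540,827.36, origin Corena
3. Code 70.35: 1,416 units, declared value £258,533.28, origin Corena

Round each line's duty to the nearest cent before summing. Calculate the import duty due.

£411,602.56

Line 1 (96.69, Eriara, 2,523 kg, £365,204.25):
Base rate for 96.69 is 15% + £1.17/kg.
Additional duty on 96.69 from Eriara: +69.5%. Applied ad valorem rate: 15% + 69.5% = 84.5%.
Duty = £365,204.25 × 84.5% + 2,523 × £1.17 = £311,549.50.
Line 2 (80.34, Corena, 2,536 units, £540,827.36):
Base rate for 80.34 is 24.5%.
Origin Corena qualifies under the Galos–Corena agreement and 80.34 is covered: preferential rate 18.5% applies instead.
The additional-duty order on 80.34 targets Eriara, not Corena; it does not apply.
Duty = £540,827.36 × 18.5% = £100,053.06.
Line 3 (70.35, Corena, 1,416 units, £258,533.28):
Base rate for 70.35 is 3.5%.
Origin Corena qualifies under the Galos–Corena agreement and 70.35 is covered: preferential rate Free applies instead.
Duty = £258,533.28 × 0% = £0.00.
Total = £311,549.50 + £100,053.06 + £0.00 = £411,602.56.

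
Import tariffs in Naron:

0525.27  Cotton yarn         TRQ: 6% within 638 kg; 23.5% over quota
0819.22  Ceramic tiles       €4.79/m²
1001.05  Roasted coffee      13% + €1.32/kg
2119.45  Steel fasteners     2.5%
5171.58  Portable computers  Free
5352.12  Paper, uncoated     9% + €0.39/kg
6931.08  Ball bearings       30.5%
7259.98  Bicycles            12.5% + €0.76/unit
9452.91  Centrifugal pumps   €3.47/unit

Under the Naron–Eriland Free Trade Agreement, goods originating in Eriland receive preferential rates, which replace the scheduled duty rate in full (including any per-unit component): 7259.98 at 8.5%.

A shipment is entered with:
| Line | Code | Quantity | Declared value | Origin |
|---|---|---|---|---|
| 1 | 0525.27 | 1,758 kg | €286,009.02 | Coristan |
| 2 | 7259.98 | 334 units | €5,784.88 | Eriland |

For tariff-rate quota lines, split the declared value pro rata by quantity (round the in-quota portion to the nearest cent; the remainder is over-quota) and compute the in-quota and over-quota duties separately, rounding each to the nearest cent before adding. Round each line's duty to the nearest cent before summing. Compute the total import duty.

Line 1 (0525.27, Coristan, 1,758 kg, €286,009.02):
Code 0525.27 is under a tariff-rate quota (threshold 638 kg). In-quota: 638 kg at 6%; over-quota: 1,120 kg at 23.5%.
Pro-rata value split: in-quota = €286,009.02 × 638/1,758 = €103,796.22; over-quota = €286,009.02 − €103,796.22 = €182,212.80.
In-quota duty = €103,796.22 × 6% = €6,227.77. Over-quota duty = €182,212.80 × 23.5% = €42,820.01.
Line duty = €6,227.77 + €42,820.01 = €49,047.78.
Line 2 (7259.98, Eriland, 334 units, €5,784.88):
Base rate for 7259.98 is 12.5% + €0.76/unit.
Origin Eriland qualifies under the Naron–Eriland agreement and 7259.98 is covered: preferential rate 8.5% applies instead.
Duty = €5,784.88 × 8.5% = €491.71.
Total = €49,047.78 + €491.71 = €49,539.49.

€49,539.49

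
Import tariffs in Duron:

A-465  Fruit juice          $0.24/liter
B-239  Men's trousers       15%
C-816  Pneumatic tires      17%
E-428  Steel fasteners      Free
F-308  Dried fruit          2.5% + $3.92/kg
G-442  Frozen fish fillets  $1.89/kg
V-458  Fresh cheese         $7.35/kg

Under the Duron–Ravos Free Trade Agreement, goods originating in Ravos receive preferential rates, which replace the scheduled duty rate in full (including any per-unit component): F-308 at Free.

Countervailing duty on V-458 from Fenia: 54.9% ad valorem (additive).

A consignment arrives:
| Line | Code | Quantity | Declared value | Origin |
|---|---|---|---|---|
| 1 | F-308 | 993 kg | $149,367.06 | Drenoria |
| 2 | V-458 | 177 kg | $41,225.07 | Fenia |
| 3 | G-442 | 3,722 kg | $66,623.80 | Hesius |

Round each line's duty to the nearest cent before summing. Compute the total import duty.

$38,594.83

Line 1 (F-308, Drenoria, 993 kg, $149,367.06):
Base rate for F-308 is 2.5% + $3.92/kg.
F-308 has an FTA preferential rate, but origin Drenoria is not Ravos; base rate stands.
Duty = $149,367.06 × 2.5% + 993 × $3.92 = $7,626.74.
Line 2 (V-458, Fenia, 177 kg, $41,225.07):
Base rate for V-458 is $7.35/kg.
Additional duty on V-458 from Fenia: +54.9% ad valorem. Applied ad valorem rate = 54.9%.
Duty = $41,225.07 × 54.9% + 177 × $7.35 = $23,933.51.
Line 3 (G-442, Hesius, 3,722 kg, $66,623.80):
Base rate for G-442 is $1.89/kg.
Duty = 3,722 × $1.89 = $7,034.58.
Total = $7,626.74 + $23,933.51 + $7,034.58 = $38,594.83.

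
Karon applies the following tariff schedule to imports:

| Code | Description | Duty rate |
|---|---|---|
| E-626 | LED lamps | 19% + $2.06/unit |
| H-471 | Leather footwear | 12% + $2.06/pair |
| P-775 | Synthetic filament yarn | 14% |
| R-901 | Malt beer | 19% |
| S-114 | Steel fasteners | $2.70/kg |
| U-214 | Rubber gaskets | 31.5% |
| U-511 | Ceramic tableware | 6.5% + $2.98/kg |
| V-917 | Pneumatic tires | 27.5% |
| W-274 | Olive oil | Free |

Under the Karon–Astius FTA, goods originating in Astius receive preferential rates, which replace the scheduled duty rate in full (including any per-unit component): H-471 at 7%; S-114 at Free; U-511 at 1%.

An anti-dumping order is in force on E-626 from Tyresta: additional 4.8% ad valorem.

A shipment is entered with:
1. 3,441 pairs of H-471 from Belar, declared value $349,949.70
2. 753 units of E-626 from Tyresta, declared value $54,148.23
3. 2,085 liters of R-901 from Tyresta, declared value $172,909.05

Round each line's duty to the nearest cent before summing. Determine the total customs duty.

$96,373.60

Line 1 (H-471, Belar, 3,441 pairs, $349,949.70):
Base rate for H-471 is 12% + $2.06/pair.
H-471 has an FTA preferential rate, but origin Belar is not Astius; base rate stands.
Duty = $349,949.70 × 12% + 3,441 × $2.06 = $49,082.42.
Line 2 (E-626, Tyresta, 753 units, $54,148.23):
Base rate for E-626 is 19% + $2.06/unit.
Additional duty on E-626 from Tyresta: +4.8%. Applied ad valorem rate: 19% + 4.8% = 23.8%.
Duty = $54,148.23 × 23.8% + 753 × $2.06 = $14,438.46.
Line 3 (R-901, Tyresta, 2,085 liters, $172,909.05):
Base rate for R-901 is 19%.
Duty = $172,909.05 × 19% = $32,852.72.
Total = $49,082.42 + $14,438.46 + $32,852.72 = $96,373.60.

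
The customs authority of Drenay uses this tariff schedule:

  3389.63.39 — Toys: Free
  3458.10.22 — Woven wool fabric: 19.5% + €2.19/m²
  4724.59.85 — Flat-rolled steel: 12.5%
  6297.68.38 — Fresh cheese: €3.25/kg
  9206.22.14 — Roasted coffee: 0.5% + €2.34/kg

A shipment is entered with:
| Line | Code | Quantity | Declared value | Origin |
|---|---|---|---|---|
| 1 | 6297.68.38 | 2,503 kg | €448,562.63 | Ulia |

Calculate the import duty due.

Line 1 (6297.68.38, Ulia, 2,503 kg, €448,562.63):
Base rate for 6297.68.38 is €3.25/kg.
Duty = 2,503 × €3.25 = €8,134.75.

€8,134.75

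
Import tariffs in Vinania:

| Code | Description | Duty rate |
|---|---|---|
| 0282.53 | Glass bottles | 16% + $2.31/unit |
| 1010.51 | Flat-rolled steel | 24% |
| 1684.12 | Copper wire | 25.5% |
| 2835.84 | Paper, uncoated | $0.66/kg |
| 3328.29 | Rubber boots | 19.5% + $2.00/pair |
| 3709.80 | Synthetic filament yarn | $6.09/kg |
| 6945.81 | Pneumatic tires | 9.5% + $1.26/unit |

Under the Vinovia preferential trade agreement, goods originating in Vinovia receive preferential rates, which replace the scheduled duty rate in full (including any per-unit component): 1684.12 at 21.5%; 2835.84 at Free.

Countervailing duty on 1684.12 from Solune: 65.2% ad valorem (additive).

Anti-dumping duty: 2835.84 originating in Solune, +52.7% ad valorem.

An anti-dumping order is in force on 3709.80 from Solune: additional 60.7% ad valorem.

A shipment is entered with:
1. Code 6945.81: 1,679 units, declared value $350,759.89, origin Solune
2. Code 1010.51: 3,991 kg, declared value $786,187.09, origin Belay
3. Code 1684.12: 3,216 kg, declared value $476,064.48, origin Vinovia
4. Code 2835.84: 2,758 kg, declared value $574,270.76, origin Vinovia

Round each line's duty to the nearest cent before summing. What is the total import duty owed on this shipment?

$326,476.49

Line 1 (6945.81, Solune, 1,679 units, $350,759.89):
Base rate for 6945.81 is 9.5% + $1.26/unit.
Duty = $350,759.89 × 9.5% + 1,679 × $1.26 = $35,437.73.
Line 2 (1010.51, Belay, 3,991 kg, $786,187.09):
Base rate for 1010.51 is 24%.
Duty = $786,187.09 × 24% = $188,684.90.
Line 3 (1684.12, Vinovia, 3,216 kg, $476,064.48):
Base rate for 1684.12 is 25.5%.
Origin Vinovia qualifies under the Vinania–Vinovia agreement and 1684.12 is covered: preferential rate 21.5% applies instead.
The additional-duty order on 1684.12 targets Solune, not Vinovia; it does not apply.
Duty = $476,064.48 × 21.5% = $102,353.86.
Line 4 (2835.84, Vinovia, 2,758 kg, $574,270.76):
Base rate for 2835.84 is $0.66/kg.
Origin Vinovia qualifies under the Vinania–Vinovia agreement and 2835.84 is covered: preferential rate Free applies instead.
The additional-duty order on 2835.84 targets Solune, not Vinovia; it does not apply.
Duty = $574,270.76 × 0% = $0.00.
Total = $35,437.73 + $188,684.90 + $102,353.86 + $0.00 = $326,476.49.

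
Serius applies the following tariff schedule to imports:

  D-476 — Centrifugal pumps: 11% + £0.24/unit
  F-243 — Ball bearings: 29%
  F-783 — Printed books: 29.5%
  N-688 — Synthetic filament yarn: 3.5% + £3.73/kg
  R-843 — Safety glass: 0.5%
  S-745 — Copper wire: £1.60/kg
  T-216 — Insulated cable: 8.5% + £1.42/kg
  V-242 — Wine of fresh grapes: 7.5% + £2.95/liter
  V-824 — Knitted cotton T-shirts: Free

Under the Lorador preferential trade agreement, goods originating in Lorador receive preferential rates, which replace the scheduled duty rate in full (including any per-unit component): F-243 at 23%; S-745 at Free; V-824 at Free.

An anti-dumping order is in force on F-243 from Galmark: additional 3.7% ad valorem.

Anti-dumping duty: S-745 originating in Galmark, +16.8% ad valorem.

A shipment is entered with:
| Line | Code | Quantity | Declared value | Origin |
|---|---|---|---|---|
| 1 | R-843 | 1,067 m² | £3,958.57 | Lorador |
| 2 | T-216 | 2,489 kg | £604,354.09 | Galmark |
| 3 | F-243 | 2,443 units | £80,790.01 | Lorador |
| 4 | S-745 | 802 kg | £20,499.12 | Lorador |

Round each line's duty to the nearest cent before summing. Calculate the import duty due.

Line 1 (R-843, Lorador, 1,067 m², £3,958.57):
Base rate for R-843 is 0.5%.
Origin Lorador is the FTA partner but R-843 is not on the preference list; base rate stands.
Duty = £3,958.57 × 0.5% = £19.79.
Line 2 (T-216, Galmark, 2,489 kg, £604,354.09):
Base rate for T-216 is 8.5% + £1.42/kg.
Duty = £604,354.09 × 8.5% + 2,489 × £1.42 = £54,904.48.
Line 3 (F-243, Lorador, 2,443 units, £80,790.01):
Base rate for F-243 is 29%.
Origin Lorador qualifies under the Serius–Lorador agreement and F-243 is covered: preferential rate 23% applies instead.
The additional-duty order on F-243 targets Galmark, not Lorador; it does not apply.
Duty = £80,790.01 × 23% = £18,581.70.
Line 4 (S-745, Lorador, 802 kg, £20,499.12):
Base rate for S-745 is £1.60/kg.
Origin Lorador qualifies under the Serius–Lorador agreement and S-745 is covered: preferential rate Free applies instead.
The additional-duty order on S-745 targets Galmark, not Lorador; it does not apply.
Duty = £20,499.12 × 0% = £0.00.
Total = £19.79 + £54,904.48 + £18,581.70 + £0.00 = £73,505.97.

£73,505.97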